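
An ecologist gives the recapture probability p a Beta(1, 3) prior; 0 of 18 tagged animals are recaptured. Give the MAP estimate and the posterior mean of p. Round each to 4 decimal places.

MAP = 0.0000, posterior mean = 0.0455

Posterior: Beta(1+0, 3+18) = Beta(1, 21).
Since α = 1 ≤ 1 and β > 1, the Beta density is monotone decreasing on [0,1]; the mode is at 0.
Mean = 1/(1+21) = 0.0455.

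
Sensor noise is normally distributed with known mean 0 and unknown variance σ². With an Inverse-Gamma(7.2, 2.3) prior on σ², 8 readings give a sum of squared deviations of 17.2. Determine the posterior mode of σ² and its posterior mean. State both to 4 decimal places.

MAP = 0.8934; posterior mean = 1.0686

Posterior: Inverse-Gamma(shape = 7.2+8/2 = 11.2, scale = 2.3+17.2/2 = 10.9).
Mode = β/(α+1) = 10.9/12.2 = 0.8934.
Mean = β/(α−1) = 10.9/10.2 = 1.0686.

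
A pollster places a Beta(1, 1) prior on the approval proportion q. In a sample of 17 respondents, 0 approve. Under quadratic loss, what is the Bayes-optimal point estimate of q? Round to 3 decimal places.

0.053

Posterior: Beta(1+0, 1+17) = Beta(1, 18).
Since α = 1 ≤ 1 and β > 1, the Beta density is monotone decreasing on [0,1]; the mode is at 0.
Mean = 1/(1+18) = 0.053.
Quadratic loss ⇒ the optimal estimator is the posterior mean.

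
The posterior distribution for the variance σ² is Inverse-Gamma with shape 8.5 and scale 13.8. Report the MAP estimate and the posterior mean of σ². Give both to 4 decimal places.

Mode = β/(α+1) = 13.8/9.5 = 1.4526.
Mean = β/(α−1) = 13.8/7.5 = 1.8400.
Mean > mode: the posterior has a right tail.

MAP estimate = 1.4526, posterior mean = 1.8400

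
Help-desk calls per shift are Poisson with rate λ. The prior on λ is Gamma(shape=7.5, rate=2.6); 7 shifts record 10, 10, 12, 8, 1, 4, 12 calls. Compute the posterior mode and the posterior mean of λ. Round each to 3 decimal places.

Σ counts = 57. Posterior: Gamma(shape = 7.5+57 = 64.5, rate = 2.6+7 = 9.6).
Mode = (α−1)/β = 63.5/9.6 = 6.615.
Mean = α/β = 64.5/9.6 = 6.719.

MAP = 6.615, posterior mean = 6.719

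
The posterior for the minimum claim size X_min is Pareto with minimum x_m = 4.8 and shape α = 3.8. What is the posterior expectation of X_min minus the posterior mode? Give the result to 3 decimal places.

1.714

The Pareto density is strictly decreasing on [x_m, ∞), so the mode is x_m = 4.800.
Mean = α·x_m/(α−1) = 3.8·4.8/2.8 = 6.514.
Difference = 6.514 − 4.800 = 1.714.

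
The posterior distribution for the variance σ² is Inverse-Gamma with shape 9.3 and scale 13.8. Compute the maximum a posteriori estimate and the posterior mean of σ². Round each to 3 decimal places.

Mode = β/(α+1) = 13.8/10.3 = 1.340.
Mean = β/(α−1) = 13.8/8.3 = 1.663.
The posterior is right-skewed, so the mean exceeds the mode.

σ²_MAP = 1.340, E[σ²|data] = 1.663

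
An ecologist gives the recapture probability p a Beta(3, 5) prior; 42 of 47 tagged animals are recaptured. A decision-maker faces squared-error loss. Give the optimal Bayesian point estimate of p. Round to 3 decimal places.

Posterior: Beta(3+42, 5+5) = Beta(45, 10).
Mode = (45−1)/(45+10−2) = 44/53 = 0.830.
Mean = 45/(45+10) = 45/55 = 0.818.
Squared-error loss ⇒ the optimal estimator is the posterior mean.

0.818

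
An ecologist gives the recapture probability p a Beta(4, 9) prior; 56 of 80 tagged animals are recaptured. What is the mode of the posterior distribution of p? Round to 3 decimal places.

Posterior: Beta(4+56, 9+24) = Beta(60, 33).
Mode = (60−1)/(60+33−2) = 59/91 = 0.648.
Mean = 60/(60+33) = 60/93 = 0.645.
This is the posterior mode — the MAP estimate.

0.648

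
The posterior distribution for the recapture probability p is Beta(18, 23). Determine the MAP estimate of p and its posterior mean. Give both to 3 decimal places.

Mode = (18−1)/(18+23−2) = 17/39 = 0.436.
Mean = 18/(18+23) = 18/41 = 0.439.
The mean is pulled above the mode by the posterior's right skew.

MAP = 0.436; posterior mean = 0.439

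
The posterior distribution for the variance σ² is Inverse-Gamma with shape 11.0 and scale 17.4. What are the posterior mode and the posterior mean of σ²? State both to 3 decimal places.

Mode = β/(α+1) = 17.4/12.0 = 1.450.
Mean = β/(α−1) = 17.4/10.0 = 1.740.
Right-skewed posterior ⇒ mode < mean.

σ²_MAP = 1.450, E[σ²|data] = 1.740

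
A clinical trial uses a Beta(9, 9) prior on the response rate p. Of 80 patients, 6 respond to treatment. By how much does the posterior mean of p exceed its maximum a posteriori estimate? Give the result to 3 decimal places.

Posterior: Beta(9+6, 9+74) = Beta(15, 83).
Mode = (15−1)/(15+83−2) = 14/96 = 0.146.
Mean = 15/(15+83) = 15/98 = 0.153.
Difference = 0.153 − 0.146 = 0.007.

0.007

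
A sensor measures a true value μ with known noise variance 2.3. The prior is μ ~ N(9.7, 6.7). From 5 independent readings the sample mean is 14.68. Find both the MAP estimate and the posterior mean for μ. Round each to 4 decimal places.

μ_MAP = 14.3601, E[μ|data] = 14.3601

Posterior for μ is Normal. Precision-weighted mean: (1/6.7·9.7 + 5/2.3·14.68) / (1/6.7 + 5/2.3) = 14.3601.
A Normal posterior is symmetric, so mode = mean.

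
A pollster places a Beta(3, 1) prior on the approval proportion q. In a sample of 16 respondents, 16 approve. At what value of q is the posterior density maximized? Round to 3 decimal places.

Posterior: Beta(3+16, 1+0) = Beta(19, 1).
Since β = 1 ≤ 1 and α > 1, the Beta density is monotone increasing on [0,1]; the mode is at 1.
Mean = 19/(19+1) = 0.950.
This is the posterior mode — the MAP estimate.

1.000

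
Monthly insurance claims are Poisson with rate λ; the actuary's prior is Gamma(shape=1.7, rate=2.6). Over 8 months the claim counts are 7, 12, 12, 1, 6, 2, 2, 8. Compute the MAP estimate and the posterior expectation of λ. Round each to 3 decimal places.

Σ counts = 50. Posterior: Gamma(shape = 1.7+50 = 51.7, rate = 2.6+8 = 10.6).
Mode = (α−1)/β = 50.7/10.6 = 4.783.
Mean = α/β = 51.7/10.6 = 4.877.
Mean > mode: the posterior has a right tail.

MAP estimate = 4.783, posterior expectation = 4.877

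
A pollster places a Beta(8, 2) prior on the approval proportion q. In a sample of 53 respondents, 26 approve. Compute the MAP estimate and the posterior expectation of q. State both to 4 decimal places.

q_MAP = 0.5410, E[q|data] = 0.5397

Posterior: Beta(8+26, 2+27) = Beta(34, 29).
Mode = (34−1)/(34+29−2) = 33/61 = 0.5410.
Mean = 34/(34+29) = 34/63 = 0.5397.
Left-skewed posterior ⇒ mean < mode.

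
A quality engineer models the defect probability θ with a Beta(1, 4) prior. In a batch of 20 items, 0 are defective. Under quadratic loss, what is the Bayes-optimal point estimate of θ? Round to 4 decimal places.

0.0400

Posterior: Beta(1+0, 4+20) = Beta(1, 24).
Since α = 1 ≤ 1 and β > 1, the Beta density is monotone decreasing on [0,1]; the mode is at 0.
Mean = 1/(1+24) = 0.0400.
Quadratic loss ⇒ the optimal estimator is the posterior mean.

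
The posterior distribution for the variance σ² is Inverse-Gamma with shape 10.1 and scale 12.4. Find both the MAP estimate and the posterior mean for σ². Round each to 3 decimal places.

MAP = 1.117; posterior mean = 1.363

Mode = β/(α+1) = 12.4/11.1 = 1.117.
Mean = β/(α−1) = 12.4/9.1 = 1.363.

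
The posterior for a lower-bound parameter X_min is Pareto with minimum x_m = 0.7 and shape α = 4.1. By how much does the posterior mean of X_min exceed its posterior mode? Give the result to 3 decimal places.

0.226

The Pareto density is strictly decreasing on [x_m, ∞), so the mode is x_m = 0.700.
Mean = α·x_m/(α−1) = 4.1·0.7/3.1 = 0.926.
Difference = 0.926 − 0.700 = 0.226.
Right-skewed posterior ⇒ mode < mean.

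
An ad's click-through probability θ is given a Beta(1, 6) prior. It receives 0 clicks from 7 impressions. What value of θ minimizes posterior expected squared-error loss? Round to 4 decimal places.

Posterior: Beta(1+0, 6+7) = Beta(1, 13).
Since α = 1 ≤ 1 and β > 1, the Beta density is monotone decreasing on [0,1]; the mode is at 0.
Mean = 1/(1+13) = 0.0714.
Squared-error loss ⇒ the optimal estimator is the posterior mean.

0.0714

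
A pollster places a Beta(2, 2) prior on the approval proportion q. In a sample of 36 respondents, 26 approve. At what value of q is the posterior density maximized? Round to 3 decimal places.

0.711

Posterior: Beta(2+26, 2+10) = Beta(28, 12).
Mode = (28−1)/(28+12−2) = 27/38 = 0.711.
Mean = 28/(28+12) = 28/40 = 0.700.
This is the posterior mode — the MAP estimate.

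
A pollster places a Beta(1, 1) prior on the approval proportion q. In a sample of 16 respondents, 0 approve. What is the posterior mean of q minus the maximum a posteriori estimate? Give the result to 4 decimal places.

Posterior: Beta(1+0, 1+16) = Beta(1, 17).
Since α = 1 ≤ 1 and β > 1, the Beta density is monotone decreasing on [0,1]; the mode is at 0.
Mean = 1/(1+17) = 0.0556.
Difference = 0.0556 − 0.0000 = 0.0556.
The mean is pulled above the mode by the posterior's right skew.

0.0556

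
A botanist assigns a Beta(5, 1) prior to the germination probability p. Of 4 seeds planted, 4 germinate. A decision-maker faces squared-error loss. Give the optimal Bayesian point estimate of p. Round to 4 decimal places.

Posterior: Beta(5+4, 1+0) = Beta(9, 1).
Since β = 1 ≤ 1 and α > 1, the Beta density is monotone increasing on [0,1]; the mode is at 1.
Mean = 9/(9+1) = 0.9000.
Squared-error loss ⇒ the optimal estimator is the posterior mean.

0.9000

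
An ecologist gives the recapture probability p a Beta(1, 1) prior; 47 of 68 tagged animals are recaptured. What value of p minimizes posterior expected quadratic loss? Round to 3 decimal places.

0.686

Posterior: Beta(1+47, 1+21) = Beta(48, 22).
Mode = (48−1)/(48+22−2) = 47/68 = 0.691.
With a flat prior the MAP equals the MLE, 47/68.
Mean = 48/(48+22) = 48/70 = 0.686.
Quadratic loss ⇒ the optimal estimator is the posterior mean.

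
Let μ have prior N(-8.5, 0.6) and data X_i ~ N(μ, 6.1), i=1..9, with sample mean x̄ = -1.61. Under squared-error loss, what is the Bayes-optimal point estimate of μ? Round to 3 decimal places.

Posterior for μ is Normal. Precision-weighted mean: (1/0.6·-8.5 + 9/6.1·-1.61) / (1/0.6 + 9/6.1) = -5.265.
A Normal posterior is symmetric, so mode = mean.
Squared-error loss ⇒ the optimal estimator is the posterior mean.

-5.265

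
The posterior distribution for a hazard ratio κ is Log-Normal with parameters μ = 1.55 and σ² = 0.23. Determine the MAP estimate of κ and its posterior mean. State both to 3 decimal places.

Mode = exp(μ − σ²) = exp(1.32) = 3.743.
Mean = exp(μ + σ²/2) = exp(1.665) = 5.286.

MAP = 3.743, posterior mean = 5.286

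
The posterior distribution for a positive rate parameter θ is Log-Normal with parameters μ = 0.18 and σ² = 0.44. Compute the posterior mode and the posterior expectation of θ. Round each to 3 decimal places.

θ_MAP = 0.771, E[θ|data] = 1.492

Mode = exp(μ − σ²) = exp(-0.26) = 0.771.
Mean = exp(μ + σ²/2) = exp(0.400) = 1.492.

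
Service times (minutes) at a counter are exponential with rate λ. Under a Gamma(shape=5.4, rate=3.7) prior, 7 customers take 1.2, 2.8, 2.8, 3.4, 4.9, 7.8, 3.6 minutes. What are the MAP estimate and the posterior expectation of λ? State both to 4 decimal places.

Σ times = 26.5. Posterior: Gamma(shape = 5.4+7 = 12.4, rate = 3.7+26.5 = 30.2).
Mode = (α−1)/β = 11.4/30.2 = 0.3775.
Mean = α/β = 12.4/30.2 = 0.4106.
The posterior is right-skewed, so the mean exceeds the mode.

λ_MAP = 0.3775, E[λ|data] = 0.4106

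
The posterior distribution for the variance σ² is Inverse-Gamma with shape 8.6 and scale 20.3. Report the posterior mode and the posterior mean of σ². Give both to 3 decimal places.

Mode = β/(α+1) = 20.3/9.6 = 2.115.
Mean = β/(α−1) = 20.3/7.6 = 2.671.

MAP = 2.115, posterior mean = 2.671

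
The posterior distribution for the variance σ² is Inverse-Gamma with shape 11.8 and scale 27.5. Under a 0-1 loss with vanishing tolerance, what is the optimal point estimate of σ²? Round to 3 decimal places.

Mode = β/(α+1) = 27.5/12.8 = 2.148.
Mean = β/(α−1) = 27.5/10.8 = 2.546.
This is the posterior mode — the MAP estimate.

2.148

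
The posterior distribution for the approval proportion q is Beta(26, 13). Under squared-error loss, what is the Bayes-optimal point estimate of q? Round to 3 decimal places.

0.667

Mode = (26−1)/(26+13−2) = 25/37 = 0.676.
Mean = 26/(26+13) = 26/39 = 0.667.
Squared-error loss ⇒ the optimal estimator is the posterior mean.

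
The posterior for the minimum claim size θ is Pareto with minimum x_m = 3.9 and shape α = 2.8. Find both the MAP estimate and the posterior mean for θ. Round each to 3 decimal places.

MAP = 3.900; posterior mean = 6.067

The Pareto density is strictly decreasing on [x_m, ∞), so the mode is x_m = 3.900.
Mean = α·x_m/(α−1) = 2.8·3.9/1.8 = 6.067.
Mean > mode: the posterior has a right tail.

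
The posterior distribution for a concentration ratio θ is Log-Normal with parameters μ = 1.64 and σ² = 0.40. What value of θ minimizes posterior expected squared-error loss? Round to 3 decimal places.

6.297

Mode = exp(μ − σ²) = exp(1.24) = 3.456.
Mean = exp(μ + σ²/2) = exp(1.840) = 6.297.
Squared-error loss ⇒ the optimal estimator is the posterior mean.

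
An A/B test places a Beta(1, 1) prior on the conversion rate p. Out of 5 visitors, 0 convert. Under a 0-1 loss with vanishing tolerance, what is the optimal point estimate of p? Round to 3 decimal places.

0.000

Posterior: Beta(1+0, 1+5) = Beta(1, 6).
Since α = 1 ≤ 1 and β > 1, the Beta density is monotone decreasing on [0,1]; the mode is at 0.
Mean = 1/(1+6) = 0.143.
This is the posterior mode — the MAP estimate.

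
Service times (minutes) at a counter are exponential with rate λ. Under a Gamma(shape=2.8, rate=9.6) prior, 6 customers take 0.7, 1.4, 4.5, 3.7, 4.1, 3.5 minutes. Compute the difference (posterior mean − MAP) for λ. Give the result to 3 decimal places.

0.036

Σ times = 17.9. Posterior: Gamma(shape = 2.8+6 = 8.8, rate = 9.6+17.9 = 27.5).
Mode = (α−1)/β = 7.8/27.5 = 0.284.
Mean = α/β = 8.8/27.5 = 0.320.
Difference = 0.320 − 0.284 = 0.036.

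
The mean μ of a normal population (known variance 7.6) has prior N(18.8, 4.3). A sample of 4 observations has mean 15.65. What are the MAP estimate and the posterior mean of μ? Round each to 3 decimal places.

μ_MAP = 16.615, E[μ|data] = 16.615

Posterior for μ is Normal. Precision-weighted mean: (1/4.3·18.8 + 4/7.6·15.65) / (1/4.3 + 4/7.6) = 16.615.
A Normal posterior is symmetric, so mode = mean.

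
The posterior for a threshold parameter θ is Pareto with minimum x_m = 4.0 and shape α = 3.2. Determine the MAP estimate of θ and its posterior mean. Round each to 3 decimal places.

MAP = 4.000, posterior mean = 5.818

The Pareto density is strictly decreasing on [x_m, ∞), so the mode is x_m = 4.000.
Mean = α·x_m/(α−1) = 3.2·4.0/2.2 = 5.818.
Right-skewed posterior ⇒ mode < mean.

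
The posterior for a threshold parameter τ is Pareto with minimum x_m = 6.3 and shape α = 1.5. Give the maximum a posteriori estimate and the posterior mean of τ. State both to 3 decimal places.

The Pareto density is strictly decreasing on [x_m, ∞), so the mode is x_m = 6.300.
Mean = α·x_m/(α−1) = 1.5·6.3/0.5 = 18.900.

τ_MAP = 6.300, E[τ|data] = 18.900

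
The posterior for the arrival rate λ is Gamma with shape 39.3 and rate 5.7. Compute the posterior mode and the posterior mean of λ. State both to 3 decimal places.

Mode = (α−1)/β = 38.3/5.7 = 6.719.
Mean = α/β = 39.3/5.7 = 6.895.
Mean > mode: the posterior has a right tail.

MAP = 6.719; posterior mean = 6.895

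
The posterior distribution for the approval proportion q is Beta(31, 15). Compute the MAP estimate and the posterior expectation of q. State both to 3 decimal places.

MAP = 0.682; posterior mean = 0.674

Mode = (31−1)/(31+15−2) = 30/44 = 0.682.
Mean = 31/(31+15) = 31/46 = 0.674.
The posterior is left-skewed, so the mode exceeds the mean.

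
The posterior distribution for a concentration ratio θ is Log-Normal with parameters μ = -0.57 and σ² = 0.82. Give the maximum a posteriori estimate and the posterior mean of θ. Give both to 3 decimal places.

Mode = exp(μ − σ²) = exp(-1.39) = 0.249.
Mean = exp(μ + σ²/2) = exp(-0.160) = 0.852.

θ_MAP = 0.249, E[θ|data] = 0.852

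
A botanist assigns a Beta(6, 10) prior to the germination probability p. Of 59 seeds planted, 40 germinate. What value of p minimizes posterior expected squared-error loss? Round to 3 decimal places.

Posterior: Beta(6+40, 10+19) = Beta(46, 29).
Mode = (46−1)/(46+29−2) = 45/73 = 0.616.
Mean = 46/(46+29) = 46/75 = 0.613.
Squared-error loss ⇒ the optimal estimator is the posterior mean.

0.613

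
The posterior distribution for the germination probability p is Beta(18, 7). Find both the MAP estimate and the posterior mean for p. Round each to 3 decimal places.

MAP = 0.739; posterior mean = 0.720

Mode = (18−1)/(18+7−2) = 17/23 = 0.739.
Mean = 18/(18+7) = 18/25 = 0.720.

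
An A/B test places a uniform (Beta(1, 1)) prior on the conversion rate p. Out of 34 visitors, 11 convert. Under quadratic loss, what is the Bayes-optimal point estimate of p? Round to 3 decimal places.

Posterior: Beta(1+11, 1+23) = Beta(12, 24).
Mode = (12−1)/(12+24−2) = 11/34 = 0.324.
Mean = 12/(12+24) = 12/36 = 0.333.
Quadratic loss ⇒ the optimal estimator is the posterior mean.

0.333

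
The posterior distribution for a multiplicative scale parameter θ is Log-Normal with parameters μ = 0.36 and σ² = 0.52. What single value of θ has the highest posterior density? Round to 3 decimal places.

Mode = exp(μ − σ²) = exp(-0.16) = 0.852.
Mean = exp(μ + σ²/2) = exp(0.620) = 1.859.
This is the posterior mode — the MAP estimate.

0.852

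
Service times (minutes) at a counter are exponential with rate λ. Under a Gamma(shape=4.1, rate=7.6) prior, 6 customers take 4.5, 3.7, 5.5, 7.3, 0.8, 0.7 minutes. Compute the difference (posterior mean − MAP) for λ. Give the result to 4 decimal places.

Σ times = 22.5. Posterior: Gamma(shape = 4.1+6 = 10.1, rate = 7.6+22.5 = 30.1).
Mode = (α−1)/β = 9.1/30.1 = 0.3023.
Mean = α/β = 10.1/30.1 = 0.3355.
Difference = 0.3355 − 0.3023 = 0.0332.
Right-skewed posterior ⇒ mode < mean.

0.0332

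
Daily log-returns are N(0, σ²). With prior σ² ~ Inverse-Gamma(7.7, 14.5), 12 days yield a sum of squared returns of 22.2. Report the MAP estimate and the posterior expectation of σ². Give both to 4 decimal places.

Posterior: Inverse-Gamma(shape = 7.7+12/2 = 13.7, scale = 14.5+22.2/2 = 25.6).
Mode = β/(α+1) = 25.6/14.7 = 1.7415.
Mean = β/(α−1) = 25.6/12.7 = 2.0157.
Right-skewed posterior ⇒ mode < mean.

MAP: 1.7415. Posterior mean: 2.0157.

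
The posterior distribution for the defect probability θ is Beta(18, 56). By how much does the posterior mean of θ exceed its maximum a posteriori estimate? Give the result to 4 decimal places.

0.0071

Mode = (18−1)/(18+56−2) = 17/72 = 0.2361.
Mean = 18/(18+56) = 18/74 = 0.2432.
Difference = 0.2432 − 0.2361 = 0.0071.
The mean is pulled above the mode by the posterior's right skew.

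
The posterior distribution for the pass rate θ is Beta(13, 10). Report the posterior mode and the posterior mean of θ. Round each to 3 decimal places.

MAP: 0.571. Posterior mean: 0.565.

Mode = (13−1)/(13+10−2) = 12/21 = 0.571.
Mean = 13/(13+10) = 13/23 = 0.565.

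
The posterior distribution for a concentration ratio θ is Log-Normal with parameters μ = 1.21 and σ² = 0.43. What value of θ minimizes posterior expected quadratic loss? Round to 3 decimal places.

Mode = exp(μ − σ²) = exp(0.78) = 2.181.
Mean = exp(μ + σ²/2) = exp(1.425) = 4.158.
Quadratic loss ⇒ the optimal estimator is the posterior mean.

4.158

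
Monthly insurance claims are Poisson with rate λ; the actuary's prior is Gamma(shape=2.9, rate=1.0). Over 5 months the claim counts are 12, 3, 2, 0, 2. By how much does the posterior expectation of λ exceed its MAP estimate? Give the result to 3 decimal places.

0.167

Σ counts = 19. Posterior: Gamma(shape = 2.9+19 = 21.9, rate = 1.0+5 = 6.0).
Mode = (α−1)/β = 20.9/6.0 = 3.483.
Mean = α/β = 21.9/6.0 = 3.650.
Difference = 3.650 − 3.483 = 0.167.
Right-skewed posterior ⇒ mode < mean.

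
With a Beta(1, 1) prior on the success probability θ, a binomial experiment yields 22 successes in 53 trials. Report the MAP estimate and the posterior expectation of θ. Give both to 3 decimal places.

Posterior: Beta(1+22, 1+31) = Beta(23, 32).
Mode = (23−1)/(23+32−2) = 22/53 = 0.415.
Mean = 23/(23+32) = 23/55 = 0.418.

MAP estimate = 0.415, posterior expectation = 0.418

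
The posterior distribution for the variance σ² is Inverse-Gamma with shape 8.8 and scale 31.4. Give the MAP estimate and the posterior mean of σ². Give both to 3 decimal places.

MAP = 3.204; posterior mean = 4.026

Mode = β/(α+1) = 31.4/9.8 = 3.204.
Mean = β/(α−1) = 31.4/7.8 = 4.026.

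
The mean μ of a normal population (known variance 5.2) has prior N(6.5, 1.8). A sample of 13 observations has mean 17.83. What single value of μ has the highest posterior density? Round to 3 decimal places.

15.770

Posterior for μ is Normal. Precision-weighted mean: (1/1.8·6.5 + 13/5.2·17.83) / (1/1.8 + 13/5.2) = 15.770.
A Normal posterior is symmetric, so mode = mean.
This is the posterior mode — the MAP estimate.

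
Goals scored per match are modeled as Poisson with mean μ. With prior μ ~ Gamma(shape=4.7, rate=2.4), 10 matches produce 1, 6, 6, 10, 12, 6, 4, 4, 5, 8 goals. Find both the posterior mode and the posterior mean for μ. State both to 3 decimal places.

MAP = 5.298; posterior mean = 5.379

Σ counts = 62. Posterior: Gamma(shape = 4.7+62 = 66.7, rate = 2.4+10 = 12.4).
Mode = (α−1)/β = 65.7/12.4 = 5.298.
Mean = α/β = 66.7/12.4 = 5.379.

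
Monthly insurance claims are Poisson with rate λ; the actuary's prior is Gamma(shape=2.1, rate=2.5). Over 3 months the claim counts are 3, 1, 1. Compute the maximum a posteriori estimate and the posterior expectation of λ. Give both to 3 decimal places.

Σ counts = 5. Posterior: Gamma(shape = 2.1+5 = 7.1, rate = 2.5+3 = 5.5).
Mode = (α−1)/β = 6.1/5.5 = 1.109.
Mean = α/β = 7.1/5.5 = 1.291.
Right-skewed posterior ⇒ mode < mean.

λ_MAP = 1.109, E[λ|data] = 1.291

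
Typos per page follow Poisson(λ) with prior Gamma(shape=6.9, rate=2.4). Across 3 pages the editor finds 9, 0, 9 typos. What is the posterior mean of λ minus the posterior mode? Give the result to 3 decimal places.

0.185

Σ counts = 18. Posterior: Gamma(shape = 6.9+18 = 24.9, rate = 2.4+3 = 5.4).
Mode = (α−1)/β = 23.9/5.4 = 4.426.
Mean = α/β = 24.9/5.4 = 4.611.
Difference = 4.611 − 4.426 = 0.185.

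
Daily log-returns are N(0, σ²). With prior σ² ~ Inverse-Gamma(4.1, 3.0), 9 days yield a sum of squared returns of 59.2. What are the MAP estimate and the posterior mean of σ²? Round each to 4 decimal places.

Posterior: Inverse-Gamma(shape = 4.1+9/2 = 8.6, scale = 3.0+59.2/2 = 32.6).
Mode = β/(α+1) = 32.6/9.6 = 3.3958.
Mean = β/(α−1) = 32.6/7.6 = 4.2895.
The mean is pulled above the mode by the posterior's right skew.

MAP: 3.3958. Posterior mean: 4.2895.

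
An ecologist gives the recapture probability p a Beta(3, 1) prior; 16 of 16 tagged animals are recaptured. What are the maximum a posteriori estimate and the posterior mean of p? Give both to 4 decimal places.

Posterior: Beta(3+16, 1+0) = Beta(19, 1).
Since β = 1 ≤ 1 and α > 1, the Beta density is monotone increasing on [0,1]; the mode is at 1.
Mean = 19/(19+1) = 0.9500.
The mean is pulled below the mode by the posterior's left skew.

MAP = 1.0000; posterior mean = 0.9500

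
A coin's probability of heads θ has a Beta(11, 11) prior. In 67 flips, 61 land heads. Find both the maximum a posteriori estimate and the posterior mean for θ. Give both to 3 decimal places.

Posterior: Beta(11+61, 11+6) = Beta(72, 17).
Mode = (72−1)/(72+17−2) = 71/87 = 0.816.
Mean = 72/(72+17) = 72/89 = 0.809.

MAP: 0.816. Posterior mean: 0.809.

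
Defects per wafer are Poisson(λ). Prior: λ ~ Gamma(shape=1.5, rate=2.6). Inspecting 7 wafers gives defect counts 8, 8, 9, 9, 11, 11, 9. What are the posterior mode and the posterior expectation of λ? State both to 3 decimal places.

MAP = 6.823, posterior mean = 6.927

Σ counts = 65. Posterior: Gamma(shape = 1.5+65 = 66.5, rate = 2.6+7 = 9.6).
Mode = (α−1)/β = 65.5/9.6 = 6.823.
Mean = α/β = 66.5/9.6 = 6.927.
Right-skewed posterior ⇒ mode < mean.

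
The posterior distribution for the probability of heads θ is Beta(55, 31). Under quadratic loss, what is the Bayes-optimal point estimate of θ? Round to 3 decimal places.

0.640

Mode = (55−1)/(55+31−2) = 54/84 = 0.643.
Mean = 55/(55+31) = 55/86 = 0.640.
Quadratic loss ⇒ the optimal estimator is the posterior mean.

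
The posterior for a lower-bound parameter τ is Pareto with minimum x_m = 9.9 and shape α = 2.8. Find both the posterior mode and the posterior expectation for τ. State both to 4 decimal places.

The Pareto density is strictly decreasing on [x_m, ∞), so the mode is x_m = 9.9000.
Mean = α·x_m/(α−1) = 2.8·9.9/1.8 = 15.4000.

τ_MAP = 9.9000, E[τ|data] = 15.4000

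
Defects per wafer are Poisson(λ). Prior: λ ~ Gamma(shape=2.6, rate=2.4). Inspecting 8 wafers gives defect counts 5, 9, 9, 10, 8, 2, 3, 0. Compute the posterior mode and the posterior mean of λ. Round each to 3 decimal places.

MAP: 4.577. Posterior mean: 4.673.

Σ counts = 46. Posterior: Gamma(shape = 2.6+46 = 48.6, rate = 2.4+8 = 10.4).
Mode = (α−1)/β = 47.6/10.4 = 4.577.
Mean = α/β = 48.6/10.4 = 4.673.
Right-skewed posterior ⇒ mode < mean.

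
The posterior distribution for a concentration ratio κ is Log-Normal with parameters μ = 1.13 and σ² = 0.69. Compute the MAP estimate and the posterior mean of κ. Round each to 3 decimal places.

Mode = exp(μ − σ²) = exp(0.44) = 1.553.
Mean = exp(μ + σ²/2) = exp(1.475) = 4.371.

MAP = 1.553; posterior mean = 4.371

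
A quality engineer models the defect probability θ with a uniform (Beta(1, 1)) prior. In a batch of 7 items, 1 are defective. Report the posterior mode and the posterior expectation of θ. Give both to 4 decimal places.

Posterior: Beta(1+1, 1+6) = Beta(2, 7).
Mode = (2−1)/(2+7−2) = 1/7 = 0.1429.
With a flat prior the MAP equals the MLE, 1/7.
Mean = 2/(2+7) = 2/9 = 0.2222.
The mean is pulled above the mode by the posterior's right skew.

posterior mode = 0.1429, posterior expectation = 0.2222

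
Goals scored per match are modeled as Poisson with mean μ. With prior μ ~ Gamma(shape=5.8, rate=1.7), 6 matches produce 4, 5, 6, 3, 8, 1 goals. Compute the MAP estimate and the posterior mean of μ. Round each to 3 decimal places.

Σ counts = 27. Posterior: Gamma(shape = 5.8+27 = 32.8, rate = 1.7+6 = 7.7).
Mode = (α−1)/β = 31.8/7.7 = 4.130.
Mean = α/β = 32.8/7.7 = 4.260.
Mean > mode: the posterior has a right tail.

MAP = 4.130; posterior mean = 4.260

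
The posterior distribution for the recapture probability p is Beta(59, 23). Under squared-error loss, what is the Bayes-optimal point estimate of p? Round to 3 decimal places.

0.720

Mode = (59−1)/(59+23−2) = 58/80 = 0.725.
Mean = 59/(59+23) = 59/82 = 0.720.
Squared-error loss ⇒ the optimal estimator is the posterior mean.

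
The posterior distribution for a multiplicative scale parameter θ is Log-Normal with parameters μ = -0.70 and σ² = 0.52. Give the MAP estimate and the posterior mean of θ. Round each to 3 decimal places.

Mode = exp(μ − σ²) = exp(-1.22) = 0.295.
Mean = exp(μ + σ²/2) = exp(-0.440) = 0.644.
The posterior is right-skewed, so the mean exceeds the mode.

MAP estimate = 0.295, posterior mean = 0.644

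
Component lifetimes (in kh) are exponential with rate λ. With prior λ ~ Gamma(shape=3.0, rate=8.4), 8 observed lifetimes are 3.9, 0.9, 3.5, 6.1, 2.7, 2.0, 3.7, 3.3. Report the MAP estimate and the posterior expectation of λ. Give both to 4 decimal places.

MAP: 0.2899. Posterior mean: 0.3188.

Σ times = 26.1. Posterior: Gamma(shape = 3.0+8 = 11.0, rate = 8.4+26.1 = 34.5).
Mode = (α−1)/β = 10.0/34.5 = 0.2899.
Mean = α/β = 11.0/34.5 = 0.3188.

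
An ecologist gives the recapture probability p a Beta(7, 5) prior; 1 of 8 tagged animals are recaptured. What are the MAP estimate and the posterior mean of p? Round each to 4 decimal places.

Posterior: Beta(7+1, 5+7) = Beta(8, 12).
Mode = (8−1)/(8+12−2) = 7/18 = 0.3889.
Mean = 8/(8+12) = 8/20 = 0.4000.
The mean is pulled above the mode by the posterior's right skew.

p_MAP = 0.3889, E[p|data] = 0.4000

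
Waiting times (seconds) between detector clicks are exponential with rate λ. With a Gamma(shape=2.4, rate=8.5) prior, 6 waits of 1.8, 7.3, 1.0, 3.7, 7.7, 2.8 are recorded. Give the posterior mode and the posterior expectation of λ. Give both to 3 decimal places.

MAP: 0.226. Posterior mean: 0.256.

Σ times = 24.3. Posterior: Gamma(shape = 2.4+6 = 8.4, rate = 8.5+24.3 = 32.8).
Mode = (α−1)/β = 7.4/32.8 = 0.226.
Mean = α/β = 8.4/32.8 = 0.256.
Right-skewed posterior ⇒ mode < mean.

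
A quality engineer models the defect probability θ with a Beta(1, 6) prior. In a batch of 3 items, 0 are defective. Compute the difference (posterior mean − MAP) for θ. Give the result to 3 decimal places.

Posterior: Beta(1+0, 6+3) = Beta(1, 9).
Since α = 1 ≤ 1 and β > 1, the Beta density is monotone decreasing on [0,1]; the mode is at 0.
Mean = 1/(1+9) = 0.100.
Difference = 0.100 − 0.000 = 0.100.

0.100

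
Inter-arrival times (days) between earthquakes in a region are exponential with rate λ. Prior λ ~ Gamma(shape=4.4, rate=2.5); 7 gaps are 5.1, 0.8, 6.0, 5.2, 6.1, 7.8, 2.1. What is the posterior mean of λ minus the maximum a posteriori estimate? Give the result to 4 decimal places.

Σ times = 33.1. Posterior: Gamma(shape = 4.4+7 = 11.4, rate = 2.5+33.1 = 35.6).
Mode = (α−1)/β = 10.4/35.6 = 0.2921.
Mean = α/β = 11.4/35.6 = 0.3202.
Difference = 0.3202 − 0.2921 = 0.0281.

0.0281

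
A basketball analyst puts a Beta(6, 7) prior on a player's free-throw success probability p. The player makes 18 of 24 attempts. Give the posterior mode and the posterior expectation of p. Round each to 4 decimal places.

p_MAP = 0.6571, E[p|data] = 0.6486

Posterior: Beta(6+18, 7+6) = Beta(24, 13).
Mode = (24−1)/(24+13−2) = 23/35 = 0.6571.
Mean = 24/(24+13) = 24/37 = 0.6486.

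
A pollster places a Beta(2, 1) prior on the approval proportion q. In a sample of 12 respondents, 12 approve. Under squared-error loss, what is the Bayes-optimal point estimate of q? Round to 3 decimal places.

0.933

Posterior: Beta(2+12, 1+0) = Beta(14, 1).
Since β = 1 ≤ 1 and α > 1, the Beta density is monotone increasing on [0,1]; the mode is at 1.
Mean = 14/(14+1) = 0.933.
Squared-error loss ⇒ the optimal estimator is the posterior mean.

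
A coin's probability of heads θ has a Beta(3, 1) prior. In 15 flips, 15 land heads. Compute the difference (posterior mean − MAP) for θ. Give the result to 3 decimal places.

Posterior: Beta(3+15, 1+0) = Beta(18, 1).
Since β = 1 ≤ 1 and α > 1, the Beta density is monotone increasing on [0,1]; the mode is at 1.
Mean = 18/(18+1) = 0.947.
Difference = 0.947 − 1.000 = -0.053.

-0.053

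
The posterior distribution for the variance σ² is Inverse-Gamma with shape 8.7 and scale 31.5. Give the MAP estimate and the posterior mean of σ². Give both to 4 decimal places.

Mode = β/(α+1) = 31.5/9.7 = 3.2474.
Mean = β/(α−1) = 31.5/7.7 = 4.0909.
The mean is pulled above the mode by the posterior's right skew.

MAP = 3.2474, posterior mean = 4.0909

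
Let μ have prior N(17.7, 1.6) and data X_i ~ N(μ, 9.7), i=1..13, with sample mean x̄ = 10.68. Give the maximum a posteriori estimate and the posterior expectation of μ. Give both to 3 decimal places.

MAP = 12.913; posterior mean = 12.913

Posterior for μ is Normal. Precision-weighted mean: (1/1.6·17.7 + 13/9.7·10.68) / (1/1.6 + 13/9.7) = 12.913.
A Normal posterior is symmetric, so mode = mean.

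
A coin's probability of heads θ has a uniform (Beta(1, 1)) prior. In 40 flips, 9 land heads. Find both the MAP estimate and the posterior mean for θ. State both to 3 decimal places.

Posterior: Beta(1+9, 1+31) = Beta(10, 32).
Mode = (10−1)/(10+32−2) = 9/40 = 0.225.
Mean = 10/(10+32) = 10/42 = 0.238.

MAP = 0.225, posterior mean = 0.238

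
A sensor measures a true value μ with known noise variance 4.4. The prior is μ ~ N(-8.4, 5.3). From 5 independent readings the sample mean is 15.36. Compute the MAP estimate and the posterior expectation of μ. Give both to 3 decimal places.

Posterior for μ is Normal. Precision-weighted mean: (1/5.3·-8.4 + 5/4.4·15.36) / (1/5.3 + 5/4.4) = 11.977.
A Normal posterior is symmetric, so mode = mean.

μ_MAP = 11.977, E[μ|data] = 11.977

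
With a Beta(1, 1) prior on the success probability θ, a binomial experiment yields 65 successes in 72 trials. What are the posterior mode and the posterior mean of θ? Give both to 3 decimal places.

Posterior: Beta(1+65, 1+7) = Beta(66, 8).
Mode = (66−1)/(66+8−2) = 65/72 = 0.903.
With a flat prior the MAP equals the MLE, 65/72.
Mean = 66/(66+8) = 66/74 = 0.892.
Mode > mean: the posterior has a left tail.

MAP = 0.903; posterior mean = 0.892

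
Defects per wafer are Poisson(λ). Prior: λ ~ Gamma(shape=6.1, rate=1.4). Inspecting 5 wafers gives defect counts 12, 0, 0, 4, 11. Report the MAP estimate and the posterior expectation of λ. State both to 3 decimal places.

MAP = 5.016; posterior mean = 5.172

Σ counts = 27. Posterior: Gamma(shape = 6.1+27 = 33.1, rate = 1.4+5 = 6.4).
Mode = (α−1)/β = 32.1/6.4 = 5.016.
Mean = α/β = 33.1/6.4 = 5.172.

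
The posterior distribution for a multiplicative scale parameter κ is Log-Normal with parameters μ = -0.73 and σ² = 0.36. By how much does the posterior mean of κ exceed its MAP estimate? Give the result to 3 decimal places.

0.241

Mode = exp(μ − σ²) = exp(-1.09) = 0.336.
Mean = exp(μ + σ²/2) = exp(-0.550) = 0.577.
Difference = 0.577 − 0.336 = 0.241.
The posterior is right-skewed, so the mean exceeds the mode.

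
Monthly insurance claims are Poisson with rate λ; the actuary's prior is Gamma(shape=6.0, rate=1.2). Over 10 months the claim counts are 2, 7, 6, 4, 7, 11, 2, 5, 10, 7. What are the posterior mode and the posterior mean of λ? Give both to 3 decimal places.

Σ counts = 61. Posterior: Gamma(shape = 6.0+61 = 67.0, rate = 1.2+10 = 11.2).
Mode = (α−1)/β = 66.0/11.2 = 5.893.
Mean = α/β = 67.0/11.2 = 5.982.

λ_MAP = 5.893, E[λ|data] = 5.982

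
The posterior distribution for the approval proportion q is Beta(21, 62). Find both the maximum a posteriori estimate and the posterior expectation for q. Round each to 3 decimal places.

Mode = (21−1)/(21+62−2) = 20/81 = 0.247.
Mean = 21/(21+62) = 21/83 = 0.253.
Mean > mode: the posterior has a right tail.

MAP = 0.247; posterior mean = 0.253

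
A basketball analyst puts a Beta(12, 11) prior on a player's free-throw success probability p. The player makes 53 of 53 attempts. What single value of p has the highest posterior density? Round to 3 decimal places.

0.865

Posterior: Beta(12+53, 11+0) = Beta(65, 11).
Mode = (65−1)/(65+11−2) = 64/74 = 0.865.
Mean = 65/(65+11) = 65/76 = 0.855.
This is the posterior mode — the MAP estimate.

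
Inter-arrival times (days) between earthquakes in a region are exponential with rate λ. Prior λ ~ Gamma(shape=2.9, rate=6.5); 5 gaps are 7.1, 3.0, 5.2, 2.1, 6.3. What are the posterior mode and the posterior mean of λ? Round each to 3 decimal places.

Σ times = 23.7. Posterior: Gamma(shape = 2.9+5 = 7.9, rate = 6.5+23.7 = 30.2).
Mode = (α−1)/β = 6.9/30.2 = 0.228.
Mean = α/β = 7.9/30.2 = 0.262.
The mean is pulled above the mode by the posterior's right skew.

posterior mode = 0.228, posterior mean = 0.262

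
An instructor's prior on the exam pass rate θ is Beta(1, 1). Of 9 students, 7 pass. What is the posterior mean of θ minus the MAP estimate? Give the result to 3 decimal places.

-0.051

Posterior: Beta(1+7, 1+2) = Beta(8, 3).
Mode = (8−1)/(8+3−2) = 7/9 = 0.778.
With a flat prior the MAP equals the MLE, 7/9.
Mean = 8/(8+3) = 8/11 = 0.727.
Difference = 0.727 − 0.778 = -0.051.
Left-skewed posterior ⇒ mean < mode.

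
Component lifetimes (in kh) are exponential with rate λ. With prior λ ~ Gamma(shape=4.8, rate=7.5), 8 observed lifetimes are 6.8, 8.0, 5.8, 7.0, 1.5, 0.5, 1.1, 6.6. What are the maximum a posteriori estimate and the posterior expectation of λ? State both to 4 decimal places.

MAP = 0.2634, posterior mean = 0.2857

Σ times = 37.3. Posterior: Gamma(shape = 4.8+8 = 12.8, rate = 7.5+37.3 = 44.8).
Mode = (α−1)/β = 11.8/44.8 = 0.2634.
Mean = α/β = 12.8/44.8 = 0.2857.
Right-skewed posterior ⇒ mode < mean.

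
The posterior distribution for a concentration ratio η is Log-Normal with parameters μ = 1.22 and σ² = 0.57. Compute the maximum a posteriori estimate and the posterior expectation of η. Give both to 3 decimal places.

Mode = exp(μ − σ²) = exp(0.65) = 1.916.
Mean = exp(μ + σ²/2) = exp(1.505) = 4.504.
Mean > mode: the posterior has a right tail.

maximum a posteriori estimate = 1.916, posterior expectation = 4.504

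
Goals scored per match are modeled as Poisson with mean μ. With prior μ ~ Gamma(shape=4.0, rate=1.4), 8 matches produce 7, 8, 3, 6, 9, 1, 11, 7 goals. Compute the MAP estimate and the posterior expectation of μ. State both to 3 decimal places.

Σ counts = 52. Posterior: Gamma(shape = 4.0+52 = 56.0, rate = 1.4+8 = 9.4).
Mode = (α−1)/β = 55.0/9.4 = 5.851.
Mean = α/β = 56.0/9.4 = 5.957.

μ_MAP = 5.851, E[μ|data] = 5.957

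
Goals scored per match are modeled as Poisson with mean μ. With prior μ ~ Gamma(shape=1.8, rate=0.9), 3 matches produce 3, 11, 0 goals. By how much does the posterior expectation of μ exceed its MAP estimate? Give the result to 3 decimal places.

Σ counts = 14. Posterior: Gamma(shape = 1.8+14 = 15.8, rate = 0.9+3 = 3.9).
Mode = (α−1)/β = 14.8/3.9 = 3.795.
Mean = α/β = 15.8/3.9 = 4.051.
Difference = 4.051 − 3.795 = 0.256.

0.256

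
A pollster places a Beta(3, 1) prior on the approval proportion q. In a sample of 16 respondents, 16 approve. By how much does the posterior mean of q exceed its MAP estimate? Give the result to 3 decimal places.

Posterior: Beta(3+16, 1+0) = Beta(19, 1).
Since β = 1 ≤ 1 and α > 1, the Beta density is monotone increasing on [0,1]; the mode is at 1.
Mean = 19/(19+1) = 0.950.
Difference = 0.950 − 1.000 = -0.050.
Left-skewed posterior ⇒ mean < mode.

-0.050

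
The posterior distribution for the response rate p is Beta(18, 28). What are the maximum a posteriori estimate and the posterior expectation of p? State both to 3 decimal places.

Mode = (18−1)/(18+28−2) = 17/44 = 0.386.
Mean = 18/(18+28) = 18/46 = 0.391.

maximum a posteriori estimate = 0.386, posterior expectation = 0.391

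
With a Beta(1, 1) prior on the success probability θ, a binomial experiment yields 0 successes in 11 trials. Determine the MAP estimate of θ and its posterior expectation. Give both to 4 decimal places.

Posterior: Beta(1+0, 1+11) = Beta(1, 12).
Since α = 1 ≤ 1 and β > 1, the Beta density is monotone decreasing on [0,1]; the mode is at 0.
Mean = 1/(1+12) = 0.0769.

θ_MAP = 0.0000, E[θ|data] = 0.0769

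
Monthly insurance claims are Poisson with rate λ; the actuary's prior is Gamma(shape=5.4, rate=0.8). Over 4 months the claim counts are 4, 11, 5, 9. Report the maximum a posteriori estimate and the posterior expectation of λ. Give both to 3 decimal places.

Σ counts = 29. Posterior: Gamma(shape = 5.4+29 = 34.4, rate = 0.8+4 = 4.8).
Mode = (α−1)/β = 33.4/4.8 = 6.958.
Mean = α/β = 34.4/4.8 = 7.167.

maximum a posteriori estimate = 6.958, posterior expectation = 7.167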